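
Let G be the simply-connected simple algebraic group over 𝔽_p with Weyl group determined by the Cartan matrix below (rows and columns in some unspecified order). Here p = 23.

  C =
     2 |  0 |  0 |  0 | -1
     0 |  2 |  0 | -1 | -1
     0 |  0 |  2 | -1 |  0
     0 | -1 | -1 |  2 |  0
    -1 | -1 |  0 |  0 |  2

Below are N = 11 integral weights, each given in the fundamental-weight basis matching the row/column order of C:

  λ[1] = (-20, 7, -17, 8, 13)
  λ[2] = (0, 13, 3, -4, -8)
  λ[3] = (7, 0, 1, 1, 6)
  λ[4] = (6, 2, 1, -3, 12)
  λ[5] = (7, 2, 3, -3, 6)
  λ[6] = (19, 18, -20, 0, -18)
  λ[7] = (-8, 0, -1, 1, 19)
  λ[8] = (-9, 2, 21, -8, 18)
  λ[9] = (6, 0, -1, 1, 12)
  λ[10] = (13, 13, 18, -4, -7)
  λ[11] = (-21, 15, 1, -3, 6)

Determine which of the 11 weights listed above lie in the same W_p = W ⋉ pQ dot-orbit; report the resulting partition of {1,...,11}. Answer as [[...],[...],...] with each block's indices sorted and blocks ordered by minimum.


Type A_5, rank 5, |W|=720; reorder rows/cols to standard.

Alcove-folded reps (p=23, 11 weights, presented ϖ-order):

  λ_1 → (6, 4, 1, 3, 1)
  λ_2 → (6, 4, 1, 3, 1)
  λ_3 → (8, 1, 2, 2, 7)
  λ_4 → (7, 1, 0, 2, 13)
  λ_5 → (8, 1, 2, 2, 7)
  λ_6 → (3, 16, 1, 2, 1)
  λ_7 → (7, 1, 0, 2, 13)
  λ_8 → (6, 4, 1, 3, 1)
  λ_9 → (7, 1, 0, 2, 13)
  λ_10 → (6, 4, 1, 3, 1)
  λ_11 → (7, 1, 0, 2, 13)

Grouping the 11 weights by Ā_23-representative: 4 linkage classes.

[[1, 2, 8, 10], [3, 5], [4, 7, 9, 11], [6]]


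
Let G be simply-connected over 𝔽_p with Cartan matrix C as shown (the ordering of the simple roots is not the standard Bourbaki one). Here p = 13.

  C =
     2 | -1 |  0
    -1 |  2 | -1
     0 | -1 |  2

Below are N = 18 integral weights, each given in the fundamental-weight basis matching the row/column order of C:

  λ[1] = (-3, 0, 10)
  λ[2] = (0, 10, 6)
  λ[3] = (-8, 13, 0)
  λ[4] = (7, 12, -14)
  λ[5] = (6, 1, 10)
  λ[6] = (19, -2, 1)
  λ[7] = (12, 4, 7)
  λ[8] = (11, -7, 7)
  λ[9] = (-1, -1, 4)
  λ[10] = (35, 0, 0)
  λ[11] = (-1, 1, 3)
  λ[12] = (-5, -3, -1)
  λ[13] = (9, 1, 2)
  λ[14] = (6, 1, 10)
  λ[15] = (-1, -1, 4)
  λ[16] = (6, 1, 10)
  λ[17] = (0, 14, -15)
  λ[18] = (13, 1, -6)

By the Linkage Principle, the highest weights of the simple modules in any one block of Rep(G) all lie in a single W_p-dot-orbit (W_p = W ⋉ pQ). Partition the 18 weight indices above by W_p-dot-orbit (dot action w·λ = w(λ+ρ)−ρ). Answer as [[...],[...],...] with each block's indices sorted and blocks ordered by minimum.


Type A_3, rank 3, |W|=24; reorder rows/cols to standard.

Folding the 18 weights λ_j+ρ into Ā_13 (reps in the given 3-coord order):

  λ_1+ρ ↦ (1, 1, 10) · λ_2+ρ ↦ (5, 6, 1) · λ_3+ρ ↦ (5, 6, 1) · λ_4+ρ ↦ (0, 0, 5) · λ_5+ρ ↦ (0, 2, 4) · λ_6+ρ ↦ (5, 6, 1) · λ_7+ρ ↦ (0, 0, 5) · λ_8+ρ ↦ (5, 6, 1) · λ_9+ρ ↦ (0, 0, 5) · λ_10+ρ ↦ (1, 1, 10) · λ_11+ρ ↦ (0, 2, 4) · λ_12+ρ ↦ (0, 2, 4) · λ_13+ρ ↦ (8, 2, 1) · λ_14+ρ ↦ (0, 2, 4) · λ_15+ρ ↦ (0, 0, 5) · λ_16+ρ ↦ (0, 2, 4) · λ_17+ρ ↦ (1, 1, 10) · λ_18+ρ ↦ (8, 2, 1)

Linkage partition of the 18 weights (5 classes, p=13):

[[1, 10, 17], [2, 3, 6, 8], [4, 7, 9, 15], [5, 11, 12, 14, 16], [13, 18]]


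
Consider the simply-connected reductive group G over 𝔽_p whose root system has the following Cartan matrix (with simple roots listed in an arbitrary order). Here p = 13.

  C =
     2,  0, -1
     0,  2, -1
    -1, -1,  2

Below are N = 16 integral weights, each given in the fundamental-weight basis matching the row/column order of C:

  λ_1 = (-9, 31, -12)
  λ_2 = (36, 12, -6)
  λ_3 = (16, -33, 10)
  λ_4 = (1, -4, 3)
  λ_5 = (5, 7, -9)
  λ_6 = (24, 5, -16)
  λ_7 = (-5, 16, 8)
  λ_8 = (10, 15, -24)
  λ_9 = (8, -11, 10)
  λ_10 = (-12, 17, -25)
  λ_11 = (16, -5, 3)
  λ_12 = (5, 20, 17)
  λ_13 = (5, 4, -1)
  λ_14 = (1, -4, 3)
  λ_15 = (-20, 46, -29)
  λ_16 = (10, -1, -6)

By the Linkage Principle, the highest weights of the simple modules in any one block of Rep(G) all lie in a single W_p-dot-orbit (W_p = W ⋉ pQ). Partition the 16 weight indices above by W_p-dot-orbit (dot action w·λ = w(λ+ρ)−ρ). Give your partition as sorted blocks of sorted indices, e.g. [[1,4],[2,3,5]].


C ↔ A_3 under row/col permutation; |W(A_3)| = 24.

λ_j+ρ reflected into Ā_13 (⟨·,θ^∨⟩≤13); 3-tuples as given:

  λ_1+ρ ↦ (2, 0, 6)
  λ_2+ρ ↦ (2, 0, 6)
  λ_3+ρ ↦ (5, 2, 4)
  λ_4+ρ ↦ (2, 3, 1)
  λ_5+ρ ↦ (2, 0, 6)
  λ_6+ρ ↦ (2, 3, 1)
  λ_7+ρ ↦ (5, 0, 4)
  λ_8+ρ ↦ (2, 3, 1)
  λ_9+ρ ↦ (2, 3, 1)
  λ_10+ρ ↦ (5, 2, 4)
  λ_11+ρ ↦ (5, 0, 4)
  λ_12+ρ ↦ (6, 5, 0)
  λ_13+ρ ↦ (6, 5, 0)
  λ_14+ρ ↦ (2, 3, 1)
  λ_15+ρ ↦ (2, 0, 6)
  λ_16+ρ ↦ (6, 5, 0)

Partition of {1..16} into 5 W_13-dot-orbits:

[[1, 2, 5, 15], [3, 10], [4, 6, 8, 9, 14], [7, 11], [12, 13, 16]]


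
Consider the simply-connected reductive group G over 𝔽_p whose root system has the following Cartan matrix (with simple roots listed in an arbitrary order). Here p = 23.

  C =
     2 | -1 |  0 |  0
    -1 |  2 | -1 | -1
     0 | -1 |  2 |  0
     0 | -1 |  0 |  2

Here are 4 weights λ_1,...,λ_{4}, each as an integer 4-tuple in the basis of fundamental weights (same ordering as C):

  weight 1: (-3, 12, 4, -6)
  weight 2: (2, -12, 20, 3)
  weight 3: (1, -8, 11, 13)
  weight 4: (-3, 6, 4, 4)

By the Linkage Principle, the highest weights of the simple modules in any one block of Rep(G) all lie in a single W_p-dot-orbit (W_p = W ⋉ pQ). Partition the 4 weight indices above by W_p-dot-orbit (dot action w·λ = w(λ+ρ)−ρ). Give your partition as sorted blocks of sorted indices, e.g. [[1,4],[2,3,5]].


Dynkin diagram of C (from the 6 off-diagonal −1 entries): D_4.

λ_j+ρ reflected into Ā_23 (⟨·,θ^∨⟩≤23); 4-tuples as given:

    [1] (2, 5, 5, 5)
    [2] (4, 4, 6, 3)
    [3] (5, 2, 5, 7)
    [4] (2, 5, 5, 5)

3 distinct reps among the 4 weights ⇒ 3 W_23-linkage classes:

[[1, 4], [2], [3]]


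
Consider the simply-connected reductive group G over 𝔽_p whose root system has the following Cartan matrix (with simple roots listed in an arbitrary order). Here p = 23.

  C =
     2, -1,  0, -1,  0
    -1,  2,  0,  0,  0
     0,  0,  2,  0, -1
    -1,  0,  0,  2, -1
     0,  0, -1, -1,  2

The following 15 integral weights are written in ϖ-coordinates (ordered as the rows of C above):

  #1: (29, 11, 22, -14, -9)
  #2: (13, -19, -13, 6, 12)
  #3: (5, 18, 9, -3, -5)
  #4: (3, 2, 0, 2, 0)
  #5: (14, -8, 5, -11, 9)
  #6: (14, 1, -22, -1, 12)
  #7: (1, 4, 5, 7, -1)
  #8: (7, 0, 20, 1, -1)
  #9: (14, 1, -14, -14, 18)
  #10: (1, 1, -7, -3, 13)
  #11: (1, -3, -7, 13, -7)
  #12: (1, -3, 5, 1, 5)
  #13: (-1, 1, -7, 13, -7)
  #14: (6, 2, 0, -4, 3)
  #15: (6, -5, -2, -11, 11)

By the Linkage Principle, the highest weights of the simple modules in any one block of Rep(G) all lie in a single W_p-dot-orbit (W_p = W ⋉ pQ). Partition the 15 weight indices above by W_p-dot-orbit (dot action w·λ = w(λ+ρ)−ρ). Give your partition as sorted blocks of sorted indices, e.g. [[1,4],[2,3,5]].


Dynkin diagram of C (from the 8 off-diagonal −1 entries): A_5.

W_23-reps of the 15 weights in Ā_23 (same 5-coord order as C):

  1: (0, 2, 6, 2, 6);  2: (4, 3, 1, 3, 1);  3: (0, 13, 2, 4, 0);  4: (4, 3, 1, 3, 1);  5: (2, 5, 6, 8, 0);  6: (2, 5, 6, 8, 0);  7: (2, 5, 6, 8, 0);  8: (0, 8, 12, 2, 0);  9: (2, 2, 6, 6, 7);  10: (0, 2, 6, 2, 6);  11: (0, 2, 6, 2, 6);  12: (0, 2, 6, 2, 6);  13: (0, 2, 6, 2, 6);  14: (4, 3, 1, 3, 1);  15: (4, 3, 1, 3, 1)

6 distinct reps among the 15 weights ⇒ 6 W_23-linkage classes:

[[1, 10, 11, 12, 13], [2, 4, 14, 15], [3], [5, 6, 7], [8], [9]]


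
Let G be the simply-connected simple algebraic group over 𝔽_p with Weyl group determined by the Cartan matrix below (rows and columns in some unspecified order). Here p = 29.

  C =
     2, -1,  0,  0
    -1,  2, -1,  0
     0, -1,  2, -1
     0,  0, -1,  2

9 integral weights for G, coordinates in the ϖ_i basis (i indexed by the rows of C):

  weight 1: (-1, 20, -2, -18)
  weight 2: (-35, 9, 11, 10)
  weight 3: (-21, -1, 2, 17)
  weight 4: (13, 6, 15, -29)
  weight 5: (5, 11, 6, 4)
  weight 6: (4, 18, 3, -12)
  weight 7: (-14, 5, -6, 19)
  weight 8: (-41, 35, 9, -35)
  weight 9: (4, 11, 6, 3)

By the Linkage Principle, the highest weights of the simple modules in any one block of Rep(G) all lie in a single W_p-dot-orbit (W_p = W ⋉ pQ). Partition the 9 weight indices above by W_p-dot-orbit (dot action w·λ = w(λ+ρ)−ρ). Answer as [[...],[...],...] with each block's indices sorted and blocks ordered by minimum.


Dynkin diagram of C (from the 6 off-diagonal −1 entries): A_4.

W_29-reps of the 9 weights in Ā_29 (same 4-coord order as C):

  λ_1 → (0, 3, 17, 1)
  λ_2 → (5, 12, 7, 4)
  λ_3 → (0, 3, 17, 1)
  λ_4 → (1, 5, 7, 8)
  λ_5 → (5, 12, 7, 4)
  λ_6 → (5, 12, 7, 4)
  λ_7 → (1, 5, 7, 8)
  λ_8 → (5, 12, 7, 4)
  λ_9 → (5, 12, 7, 4)

Partition of {1..9} into 3 W_29-dot-orbits:

[[1, 3], [2, 5, 6, 8, 9], [4, 7]]


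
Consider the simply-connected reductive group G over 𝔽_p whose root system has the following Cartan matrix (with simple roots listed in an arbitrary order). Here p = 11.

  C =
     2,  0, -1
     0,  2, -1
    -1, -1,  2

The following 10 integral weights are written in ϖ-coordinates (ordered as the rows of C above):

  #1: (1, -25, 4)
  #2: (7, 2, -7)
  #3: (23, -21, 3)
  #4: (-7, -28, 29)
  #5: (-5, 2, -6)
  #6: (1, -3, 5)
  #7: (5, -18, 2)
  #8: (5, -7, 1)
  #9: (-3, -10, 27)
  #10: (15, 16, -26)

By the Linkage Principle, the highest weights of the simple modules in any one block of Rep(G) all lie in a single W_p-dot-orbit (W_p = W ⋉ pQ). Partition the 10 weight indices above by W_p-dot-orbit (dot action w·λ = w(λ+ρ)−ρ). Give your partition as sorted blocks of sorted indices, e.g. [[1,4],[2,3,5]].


A_3 Cartan matrix, 3 simple roots permuted; ρ=(1,1,1).

Alcove-folded reps (p=11, 10 weights, presented ϖ-order):

  [1] (2, 2, 4)
  [2] (2, 3, 3)
  [3] (2, 2, 4)
  [4] (2, 3, 3)
  [5] (3, 4, 2)
  [6] (2, 2, 4)
  [7] (2, 3, 3)
  [8] (2, 2, 4)
  [9] (3, 4, 2)
  [10] (2, 3, 3)

3 distinct reps among the 10 weights ⇒ 3 W_11-linkage classes:

[[1, 3, 6, 8], [2, 4, 7, 10], [5, 9]]


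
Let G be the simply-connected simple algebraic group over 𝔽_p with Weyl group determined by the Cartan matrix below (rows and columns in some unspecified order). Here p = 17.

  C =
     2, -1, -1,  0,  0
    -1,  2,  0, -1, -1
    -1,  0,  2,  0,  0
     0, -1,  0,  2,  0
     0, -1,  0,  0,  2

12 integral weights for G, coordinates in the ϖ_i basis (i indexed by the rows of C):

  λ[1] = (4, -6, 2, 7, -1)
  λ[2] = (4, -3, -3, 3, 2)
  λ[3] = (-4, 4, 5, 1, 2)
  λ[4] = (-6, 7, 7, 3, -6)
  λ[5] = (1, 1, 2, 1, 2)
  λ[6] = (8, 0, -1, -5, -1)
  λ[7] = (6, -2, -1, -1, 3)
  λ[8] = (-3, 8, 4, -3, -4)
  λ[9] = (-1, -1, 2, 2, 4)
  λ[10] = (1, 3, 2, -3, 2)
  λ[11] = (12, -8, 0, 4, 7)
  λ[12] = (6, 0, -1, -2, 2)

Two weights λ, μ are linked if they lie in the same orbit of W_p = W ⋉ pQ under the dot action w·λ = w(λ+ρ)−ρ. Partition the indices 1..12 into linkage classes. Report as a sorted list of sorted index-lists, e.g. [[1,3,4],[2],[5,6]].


C ↔ D_5 under row/col permutation; |W(D_5)| = 1920.

W_17-reps of the 12 weights in Ā_17 (same 5-coord order as C):

  1: (0, 0, 3, 3, 5) · 2: (1, 2, 2, 2, 1) · 3: (2, 2, 3, 2, 3) · 4: (2, 2, 3, 2, 3) · 5: (2, 2, 3, 2, 3) · 6: (6, 0, 0, 1, 3) · 7: (6, 0, 0, 1, 3) · 8: (2, 2, 3, 2, 3) · 9: (0, 0, 3, 3, 5) · 10: (2, 2, 3, 2, 3) · 11: (1, 2, 2, 2, 1) · 12: (6, 0, 0, 1, 3)

Partition of {1..12} into 4 W_17-dot-orbits:

[[1, 9], [2, 11], [3, 4, 5, 8, 10], [6, 7, 12]]


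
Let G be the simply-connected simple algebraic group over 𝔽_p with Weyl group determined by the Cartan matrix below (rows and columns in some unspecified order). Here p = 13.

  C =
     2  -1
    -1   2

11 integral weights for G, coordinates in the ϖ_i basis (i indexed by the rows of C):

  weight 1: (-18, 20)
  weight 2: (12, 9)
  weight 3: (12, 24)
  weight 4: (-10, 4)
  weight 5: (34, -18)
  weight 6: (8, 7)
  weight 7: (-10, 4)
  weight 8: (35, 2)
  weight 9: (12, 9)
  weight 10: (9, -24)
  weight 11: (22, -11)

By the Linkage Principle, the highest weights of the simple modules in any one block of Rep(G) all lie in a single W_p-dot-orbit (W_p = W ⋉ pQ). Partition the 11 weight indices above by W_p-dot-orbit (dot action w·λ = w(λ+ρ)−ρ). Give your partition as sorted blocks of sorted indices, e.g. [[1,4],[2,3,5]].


Type A_2, rank 2, |W|=6; reorder rows/cols to standard.

W_13-reps of the 11 weights in Ā_13 (same 2-coord order as C):

  λ_1+ρ ↦ (5, 4)
  λ_2+ρ ↦ (3, 0)
  λ_3+ρ ↦ (0, 12)
  λ_4+ρ ↦ (5, 4)
  λ_5+ρ ↦ (5, 4)
  λ_6+ρ ↦ (5, 4)
  λ_7+ρ ↦ (5, 4)
  λ_8+ρ ↦ (3, 0)
  λ_9+ρ ↦ (3, 0)
  λ_10+ρ ↦ (3, 0)
  λ_11+ρ ↦ (3, 0)

Partition of {1..11} into 3 W_13-dot-orbits:

[[1, 4, 5, 6, 7], [2, 8, 9, 10, 11], [3]]


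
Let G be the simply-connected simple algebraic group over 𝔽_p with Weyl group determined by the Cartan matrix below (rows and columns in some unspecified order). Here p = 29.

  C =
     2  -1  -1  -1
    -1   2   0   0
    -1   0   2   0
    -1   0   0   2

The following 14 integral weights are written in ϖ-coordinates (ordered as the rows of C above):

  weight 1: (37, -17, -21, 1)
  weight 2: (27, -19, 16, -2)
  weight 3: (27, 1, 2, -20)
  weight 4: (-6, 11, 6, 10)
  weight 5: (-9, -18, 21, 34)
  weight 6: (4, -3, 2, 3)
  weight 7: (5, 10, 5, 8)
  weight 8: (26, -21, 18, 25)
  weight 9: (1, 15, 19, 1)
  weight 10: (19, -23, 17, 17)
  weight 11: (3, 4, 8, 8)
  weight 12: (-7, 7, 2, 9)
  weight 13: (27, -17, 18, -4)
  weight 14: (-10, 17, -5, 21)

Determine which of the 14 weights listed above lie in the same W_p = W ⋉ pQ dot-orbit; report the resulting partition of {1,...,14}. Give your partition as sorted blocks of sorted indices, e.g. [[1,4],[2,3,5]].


Type D_4, rank 4, |W|=192; reorder rows/cols to standard.

Each λ_j+ρ reduced to Ā_29; 4-tuples below use C's row order:

  λ_1 → (2, 5, 9, 9) · λ_2 → (1, 2, 1, 15) · λ_3 → (1, 2, 1, 15) · λ_4 → (5, 7, 2, 6) · λ_5 → (3, 2, 3, 4) · λ_6 → (3, 2, 3, 4) · λ_7 → (3, 8, 3, 6) · λ_8 → (3, 2, 3, 4) · λ_9 → (2, 5, 9, 9) · λ_10 → (2, 5, 9, 9) · λ_11 → (2, 5, 9, 9) · λ_12 → (3, 2, 3, 4) · λ_13 → (1, 2, 1, 15) · λ_14 → (2, 5, 9, 9)

Grouping the 14 weights by Ā_29-representative: 5 linkage classes.

[[1, 9, 10, 11, 14], [2, 3, 13], [4], [5, 6, 8, 12], [7]]


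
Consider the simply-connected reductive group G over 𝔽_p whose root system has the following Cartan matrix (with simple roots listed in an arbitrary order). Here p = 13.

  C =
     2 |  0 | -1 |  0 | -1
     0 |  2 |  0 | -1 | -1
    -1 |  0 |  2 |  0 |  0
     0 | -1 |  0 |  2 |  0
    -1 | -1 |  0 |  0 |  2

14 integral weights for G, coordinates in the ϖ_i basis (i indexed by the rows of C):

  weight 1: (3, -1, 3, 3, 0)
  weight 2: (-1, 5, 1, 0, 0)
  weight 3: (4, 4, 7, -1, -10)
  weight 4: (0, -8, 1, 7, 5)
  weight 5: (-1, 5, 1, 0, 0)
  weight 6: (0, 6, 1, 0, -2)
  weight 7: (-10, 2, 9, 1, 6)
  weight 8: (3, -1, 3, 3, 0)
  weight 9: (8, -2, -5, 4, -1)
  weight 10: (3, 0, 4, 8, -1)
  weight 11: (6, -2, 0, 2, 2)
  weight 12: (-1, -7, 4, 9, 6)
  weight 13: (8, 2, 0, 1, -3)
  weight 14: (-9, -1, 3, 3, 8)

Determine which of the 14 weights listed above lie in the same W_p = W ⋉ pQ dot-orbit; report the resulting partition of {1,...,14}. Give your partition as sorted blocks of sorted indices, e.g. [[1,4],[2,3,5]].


Dynkin diagram of C (from the 8 off-diagonal −1 entries): A_5.

λ_j+ρ reflected into Ā_13 (⟨·,θ^∨⟩≤13); 5-tuples as given:

  λ_1+ρ ↦ (4, 0, 4, 4, 1);  λ_2+ρ ↦ (0, 6, 2, 1, 1);  λ_3+ρ ↦ (4, 0, 4, 4, 1);  λ_4+ρ ↦ (0, 6, 2, 1, 1);  λ_5+ρ ↦ (0, 6, 2, 1, 1);  λ_6+ρ ↦ (0, 6, 2, 1, 1);  λ_7+ρ ↦ (7, 1, 1, 2, 2);  λ_8+ρ ↦ (4, 0, 4, 4, 1);  λ_9+ρ ↦ (4, 0, 4, 4, 1);  λ_10+ρ ↦ (3, 1, 1, 3, 0);  λ_11+ρ ↦ (7, 1, 1, 2, 2);  λ_12+ρ ↦ (0, 6, 2, 1, 1);  λ_13+ρ ↦ (7, 1, 1, 2, 2);  λ_14+ρ ↦ (4, 0, 4, 4, 1)

Grouping the 14 weights by Ā_13-representative: 4 linkage classes.

[[1, 3, 8, 9, 14], [2, 4, 5, 6, 12], [7, 11, 13], [10]]


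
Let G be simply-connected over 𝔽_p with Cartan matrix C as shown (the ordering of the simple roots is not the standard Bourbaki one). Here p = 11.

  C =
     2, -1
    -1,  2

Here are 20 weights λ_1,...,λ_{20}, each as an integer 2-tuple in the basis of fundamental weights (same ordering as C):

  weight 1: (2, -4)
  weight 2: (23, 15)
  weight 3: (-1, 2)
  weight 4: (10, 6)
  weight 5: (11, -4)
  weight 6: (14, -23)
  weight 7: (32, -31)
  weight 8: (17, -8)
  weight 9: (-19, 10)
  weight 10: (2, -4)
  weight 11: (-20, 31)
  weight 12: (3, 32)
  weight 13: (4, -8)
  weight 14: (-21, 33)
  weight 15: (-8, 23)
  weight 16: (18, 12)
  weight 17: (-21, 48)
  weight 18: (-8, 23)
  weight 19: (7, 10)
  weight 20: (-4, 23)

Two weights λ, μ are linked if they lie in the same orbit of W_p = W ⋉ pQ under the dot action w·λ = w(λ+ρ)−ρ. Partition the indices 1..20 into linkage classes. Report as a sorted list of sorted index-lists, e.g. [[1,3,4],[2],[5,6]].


Type A_2, rank 2, |W|=6; reorder rows/cols to standard.

W_11-reps of the 20 weights in Ā_11 (same 2-coord order as C):

  λ_1 → (0, 3)
  λ_2 → (4, 2)
  λ_3 → (0, 3)
  λ_4 → (4, 0)
  λ_5 → (8, 2)
  λ_6 → (4, 0)
  λ_7 → (0, 3)
  λ_8 → (4, 0)
  λ_9 → (4, 0)
  λ_10 → (0, 3)
  λ_11 → (8, 2)
  λ_12 → (4, 0)
  λ_13 → (2, 5)
  λ_14 → (8, 2)
  λ_15 → (4, 2)
  λ_16 → (8, 2)
  λ_17 → (2, 5)
  λ_18 → (4, 2)
  λ_19 → (0, 3)
  λ_20 → (8, 2)

Grouping the 20 weights by Ā_11-representative: 5 linkage classes.

[[1, 3, 7, 10, 19], [2, 15, 18], [4, 6, 8, 9, 12], [5, 11, 14, 16, 20], [13, 17]]


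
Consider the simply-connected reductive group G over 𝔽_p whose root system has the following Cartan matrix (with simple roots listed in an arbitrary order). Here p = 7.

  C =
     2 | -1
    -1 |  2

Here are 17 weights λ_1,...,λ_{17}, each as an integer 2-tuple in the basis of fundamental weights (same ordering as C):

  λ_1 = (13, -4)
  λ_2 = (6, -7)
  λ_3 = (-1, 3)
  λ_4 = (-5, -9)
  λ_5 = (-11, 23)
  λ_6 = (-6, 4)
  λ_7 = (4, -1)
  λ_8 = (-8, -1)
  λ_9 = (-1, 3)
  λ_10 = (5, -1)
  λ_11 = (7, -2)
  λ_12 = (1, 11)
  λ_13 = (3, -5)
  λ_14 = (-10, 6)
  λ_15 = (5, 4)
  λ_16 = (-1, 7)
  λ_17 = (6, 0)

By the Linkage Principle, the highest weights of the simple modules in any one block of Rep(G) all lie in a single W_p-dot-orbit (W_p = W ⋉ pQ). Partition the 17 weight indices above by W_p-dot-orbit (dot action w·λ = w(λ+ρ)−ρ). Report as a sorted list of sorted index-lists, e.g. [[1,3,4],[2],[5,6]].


A_2 Cartan matrix, 2 simple roots permuted; ρ=(1,1).

Alcove-folded reps (p=7, 17 weights, presented ϖ-order):

  1: (0, 4);  2: (1, 6);  3: (0, 4);  4: (2, 1);  5: (0, 4);  6: (5, 0);  7: (5, 0);  8: (0, 7);  9: (0, 4);  10: (6, 0);  11: (6, 0);  12: (5, 0);  13: (0, 4);  14: (5, 0);  15: (2, 1);  16: (1, 6);  17: (6, 0)

These 17 weights hit 6 W_7-dot-orbits; sizes (5, 2, 2, 4, 1, 3):

[[1, 3, 5, 9, 13], [2, 16], [4, 15], [6, 7, 12, 14], [8], [10, 11, 17]]


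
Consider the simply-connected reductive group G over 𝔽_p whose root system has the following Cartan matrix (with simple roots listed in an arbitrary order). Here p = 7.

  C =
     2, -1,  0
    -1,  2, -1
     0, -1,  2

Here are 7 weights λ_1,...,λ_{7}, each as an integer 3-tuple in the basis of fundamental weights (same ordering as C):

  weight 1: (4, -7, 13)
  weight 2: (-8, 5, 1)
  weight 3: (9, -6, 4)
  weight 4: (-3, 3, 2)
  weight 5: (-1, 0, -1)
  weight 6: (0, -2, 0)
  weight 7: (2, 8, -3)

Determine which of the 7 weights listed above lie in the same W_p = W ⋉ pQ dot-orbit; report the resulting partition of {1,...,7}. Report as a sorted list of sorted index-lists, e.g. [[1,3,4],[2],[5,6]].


Root system A_3: the 3×3 matrix C matches after relabeling.

λ_j+ρ reflected into Ā_7 (⟨·,θ^∨⟩≤7); 3-tuples as given:

    λ_1 → (5, 1, 0)
    λ_2 → (5, 1, 0)
    λ_3 → (2, 2, 3)
    λ_4 → (2, 2, 3)
    λ_5 → (0, 1, 0)
    λ_6 → (0, 1, 0)
    λ_7 → (2, 2, 3)

Linkage partition of the 7 weights (3 classes, p=7):

[[1, 2], [3, 4, 7], [5, 6]]


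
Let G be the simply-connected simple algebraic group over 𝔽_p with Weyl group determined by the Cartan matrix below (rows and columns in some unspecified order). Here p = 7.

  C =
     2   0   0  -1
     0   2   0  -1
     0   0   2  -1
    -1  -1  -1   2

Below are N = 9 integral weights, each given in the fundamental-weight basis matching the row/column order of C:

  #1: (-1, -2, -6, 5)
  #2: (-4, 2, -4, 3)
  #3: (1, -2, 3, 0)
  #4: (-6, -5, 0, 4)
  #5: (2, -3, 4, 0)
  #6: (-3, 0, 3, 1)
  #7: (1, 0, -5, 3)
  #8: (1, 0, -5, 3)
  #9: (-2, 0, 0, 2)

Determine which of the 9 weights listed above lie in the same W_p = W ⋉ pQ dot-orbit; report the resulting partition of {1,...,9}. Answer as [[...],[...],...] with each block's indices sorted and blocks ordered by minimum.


D_4 Cartan matrix, 4 simple roots permuted; ρ=(1,1,1,1).

W_7-reps of the 9 weights in Ā_7 (same 4-coord order as C):

  [1] (0, 1, 5, 0) · [2] (1, 1, 1, 2) · [3] (2, 1, 4, 0) · [4] (1, 0, 3, 1) · [5] (1, 0, 3, 1) · [6] (2, 1, 4, 0) · [7] (2, 1, 4, 0) · [8] (2, 1, 4, 0) · [9] (1, 1, 1, 2)

Grouping the 9 weights by Ā_7-representative: 4 linkage classes.

[[1], [2, 9], [3, 6, 7, 8], [4, 5]]


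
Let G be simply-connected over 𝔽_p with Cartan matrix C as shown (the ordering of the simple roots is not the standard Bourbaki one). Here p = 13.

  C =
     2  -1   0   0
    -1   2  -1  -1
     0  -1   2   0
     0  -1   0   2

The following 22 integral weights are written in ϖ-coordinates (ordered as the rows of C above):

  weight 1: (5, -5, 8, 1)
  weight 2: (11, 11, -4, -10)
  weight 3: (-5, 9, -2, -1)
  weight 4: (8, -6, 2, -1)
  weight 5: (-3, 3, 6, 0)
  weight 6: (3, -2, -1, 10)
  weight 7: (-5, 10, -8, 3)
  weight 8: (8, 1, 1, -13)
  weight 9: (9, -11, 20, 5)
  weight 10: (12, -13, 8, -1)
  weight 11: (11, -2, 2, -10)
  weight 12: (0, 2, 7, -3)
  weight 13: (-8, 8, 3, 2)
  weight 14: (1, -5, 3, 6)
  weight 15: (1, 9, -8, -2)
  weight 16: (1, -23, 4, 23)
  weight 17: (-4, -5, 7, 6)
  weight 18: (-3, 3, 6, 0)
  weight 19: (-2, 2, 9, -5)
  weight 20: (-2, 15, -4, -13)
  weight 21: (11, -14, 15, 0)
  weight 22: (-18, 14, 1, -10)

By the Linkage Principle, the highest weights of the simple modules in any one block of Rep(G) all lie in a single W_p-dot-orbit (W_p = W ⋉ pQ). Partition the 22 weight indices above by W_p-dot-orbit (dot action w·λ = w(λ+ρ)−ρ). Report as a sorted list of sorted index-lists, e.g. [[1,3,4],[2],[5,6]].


Type D_4, rank 4, |W|=192; reorder rows/cols to standard.

Folding the 22 weights λ_j+ρ into Ā_13 (reps in the given 4-coord order):

    1: (2, 2, 5, 2)
    2: (1, 1, 8, 2)
    3: (4, 3, 1, 0)
    4: (2, 2, 0, 3)
    5: (2, 1, 7, 1)
    6: (2, 1, 0, 9)
    7: (2, 2, 5, 2)
    8: (1, 1, 8, 2)
    9: (4, 3, 1, 0)
    10: (2, 1, 0, 9)
    11: (2, 1, 7, 1)
    12: (1, 1, 8, 2)
    13: (4, 3, 1, 0)
    14: (2, 2, 0, 3)
    15: (2, 1, 7, 1)
    16: (2, 2, 5, 2)
    17: (4, 3, 1, 0)
    18: (2, 1, 7, 1)
    19: (1, 1, 8, 2)
    20: (2, 1, 0, 9)
    21: (2, 1, 0, 9)
    22: (2, 2, 5, 2)

Linkage partition of the 22 weights (6 classes, p=13):

[[1, 7, 16, 22], [2, 8, 12, 19], [3, 9, 13, 17], [4, 14], [5, 11, 15, 18], [6, 10, 20, 21]]


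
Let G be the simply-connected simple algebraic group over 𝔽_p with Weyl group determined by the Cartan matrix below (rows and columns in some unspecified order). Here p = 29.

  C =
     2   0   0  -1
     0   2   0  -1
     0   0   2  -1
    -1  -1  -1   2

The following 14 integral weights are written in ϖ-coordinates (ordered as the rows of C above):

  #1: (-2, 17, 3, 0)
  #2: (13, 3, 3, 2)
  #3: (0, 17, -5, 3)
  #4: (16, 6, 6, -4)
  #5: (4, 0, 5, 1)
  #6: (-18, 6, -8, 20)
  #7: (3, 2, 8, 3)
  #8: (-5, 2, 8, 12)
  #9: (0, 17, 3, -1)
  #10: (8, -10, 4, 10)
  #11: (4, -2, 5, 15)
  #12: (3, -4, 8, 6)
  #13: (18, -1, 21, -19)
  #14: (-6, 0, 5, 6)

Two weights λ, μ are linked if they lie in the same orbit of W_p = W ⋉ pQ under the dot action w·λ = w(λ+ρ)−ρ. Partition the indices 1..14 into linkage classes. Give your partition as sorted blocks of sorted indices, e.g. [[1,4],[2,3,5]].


Type D_4, rank 4, |W|=192; reorder rows/cols to standard.

Ā_29 reps of the 14 weights (D_4, coords as presented):

  1: (1, 18, 4, 0);  2: (14, 4, 4, 3);  3: (1, 18, 4, 0);  4: (14, 4, 4, 3);  5: (5, 1, 6, 2);  6: (14, 4, 4, 3);  7: (4, 3, 9, 4);  8: (4, 3, 9, 4);  9: (1, 18, 4, 0);  10: (9, 9, 5, 2);  11: (5, 1, 6, 2);  12: (4, 3, 9, 4);  13: (1, 18, 4, 0);  14: (5, 1, 6, 2)

Partition of {1..14} into 5 W_29-dot-orbits:

[[1, 3, 9, 13], [2, 4, 6], [5, 11, 14], [7, 8, 12], [10]]


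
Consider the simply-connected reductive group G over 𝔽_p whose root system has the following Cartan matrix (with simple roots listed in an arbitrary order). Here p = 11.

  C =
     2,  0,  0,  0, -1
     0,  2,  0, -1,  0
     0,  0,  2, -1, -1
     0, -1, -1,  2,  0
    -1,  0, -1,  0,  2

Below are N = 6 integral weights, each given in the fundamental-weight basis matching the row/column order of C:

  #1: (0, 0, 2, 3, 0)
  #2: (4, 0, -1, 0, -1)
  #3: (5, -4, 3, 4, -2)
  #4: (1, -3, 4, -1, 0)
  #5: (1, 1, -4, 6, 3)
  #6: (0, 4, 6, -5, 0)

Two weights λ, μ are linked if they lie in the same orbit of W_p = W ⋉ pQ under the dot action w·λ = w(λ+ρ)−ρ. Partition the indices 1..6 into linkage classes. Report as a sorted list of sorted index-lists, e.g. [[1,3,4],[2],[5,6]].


A_5 Cartan matrix, 5 simple roots permuted; ρ=(1,1,1,1,1).

Ā_11 reps of the 6 weights (A_5, coords as presented):

    λ_1+ρ ↦ (1, 1, 3, 4, 1)
    λ_2+ρ ↦ (5, 1, 0, 1, 0)
    λ_3+ρ ↦ (2, 0, 3, 2, 1)
    λ_4+ρ ↦ (2, 0, 3, 2, 1)
    λ_5+ρ ↦ (1, 1, 3, 4, 1)
    λ_6+ρ ↦ (1, 1, 3, 4, 1)

These 6 weights hit 3 W_11-dot-orbits; sizes (3, 1, 2):

[[1, 5, 6], [2], [3, 4]]


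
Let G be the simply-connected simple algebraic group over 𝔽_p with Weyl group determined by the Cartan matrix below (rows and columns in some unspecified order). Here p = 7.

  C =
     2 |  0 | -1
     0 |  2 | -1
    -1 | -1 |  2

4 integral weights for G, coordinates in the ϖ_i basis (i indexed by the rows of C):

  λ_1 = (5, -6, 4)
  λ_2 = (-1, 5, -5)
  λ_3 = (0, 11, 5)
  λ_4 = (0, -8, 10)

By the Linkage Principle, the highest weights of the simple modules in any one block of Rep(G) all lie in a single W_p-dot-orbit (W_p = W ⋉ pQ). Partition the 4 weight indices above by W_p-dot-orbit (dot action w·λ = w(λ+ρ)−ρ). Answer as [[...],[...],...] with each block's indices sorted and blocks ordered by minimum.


A_3 Cartan matrix, 3 simple roots permuted; ρ=(1,1,1).

Folding the 4 weights λ_j+ρ into Ā_7 (reps in the given 3-coord order):

    λ_1 → (2, 1, 0)
    λ_2 → (4, 2, 0)
    λ_3 → (2, 1, 0)
    λ_4 → (4, 2, 0)

The 4 indices split into 2 linkage classes (same alcove rep ⇔ same W_7-dot-orbit):

[[1, 3], [2, 4]]


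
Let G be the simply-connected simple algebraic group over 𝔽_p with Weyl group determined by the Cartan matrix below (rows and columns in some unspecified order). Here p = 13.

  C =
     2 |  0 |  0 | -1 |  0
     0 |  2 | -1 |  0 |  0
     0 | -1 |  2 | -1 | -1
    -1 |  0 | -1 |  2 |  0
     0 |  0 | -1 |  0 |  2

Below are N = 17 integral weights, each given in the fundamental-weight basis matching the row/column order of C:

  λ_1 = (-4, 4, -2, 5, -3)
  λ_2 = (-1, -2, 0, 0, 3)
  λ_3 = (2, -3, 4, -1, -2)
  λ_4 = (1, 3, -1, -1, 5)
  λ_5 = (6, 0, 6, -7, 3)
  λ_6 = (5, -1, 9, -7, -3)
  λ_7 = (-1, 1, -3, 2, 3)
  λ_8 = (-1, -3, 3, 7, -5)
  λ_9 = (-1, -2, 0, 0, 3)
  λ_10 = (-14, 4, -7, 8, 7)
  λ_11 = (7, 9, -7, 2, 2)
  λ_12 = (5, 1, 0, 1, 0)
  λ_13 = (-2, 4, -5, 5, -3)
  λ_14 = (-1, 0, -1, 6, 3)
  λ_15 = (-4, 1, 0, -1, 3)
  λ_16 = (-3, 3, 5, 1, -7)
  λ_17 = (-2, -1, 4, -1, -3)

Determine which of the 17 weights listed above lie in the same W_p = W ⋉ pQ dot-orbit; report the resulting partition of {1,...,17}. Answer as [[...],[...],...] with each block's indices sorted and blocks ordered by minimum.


Root system D_5: the 5×5 matrix C matches after relabeling.

W_13-reps of the 17 weights in Ā_13 (same 5-coord order as C):

  1: (3, 2, 2, 0, 1) · 2: (0, 1, 0, 1, 4) · 3: (3, 2, 2, 0, 1) · 4: (2, 4, 0, 0, 6) · 5: (0, 1, 0, 1, 4) · 6: (0, 0, 2, 1, 2) · 7: (0, 0, 2, 1, 2) · 8: (0, 0, 2, 1, 2) · 9: (0, 1, 0, 1, 4) · 10: (3, 2, 2, 0, 1) · 11: (3, 2, 2, 0, 1) · 12: (6, 2, 1, 0, 1) · 13: (0, 1, 0, 1, 4) · 14: (0, 1, 0, 1, 4) · 15: (0, 0, 2, 1, 2) · 16: (2, 4, 0, 0, 6) · 17: (0, 0, 2, 1, 2)

Partition of {1..17} into 5 W_13-dot-orbits:

[[1, 3, 10, 11], [2, 5, 9, 13, 14], [4, 16], [6, 7, 8, 15, 17], [12]]


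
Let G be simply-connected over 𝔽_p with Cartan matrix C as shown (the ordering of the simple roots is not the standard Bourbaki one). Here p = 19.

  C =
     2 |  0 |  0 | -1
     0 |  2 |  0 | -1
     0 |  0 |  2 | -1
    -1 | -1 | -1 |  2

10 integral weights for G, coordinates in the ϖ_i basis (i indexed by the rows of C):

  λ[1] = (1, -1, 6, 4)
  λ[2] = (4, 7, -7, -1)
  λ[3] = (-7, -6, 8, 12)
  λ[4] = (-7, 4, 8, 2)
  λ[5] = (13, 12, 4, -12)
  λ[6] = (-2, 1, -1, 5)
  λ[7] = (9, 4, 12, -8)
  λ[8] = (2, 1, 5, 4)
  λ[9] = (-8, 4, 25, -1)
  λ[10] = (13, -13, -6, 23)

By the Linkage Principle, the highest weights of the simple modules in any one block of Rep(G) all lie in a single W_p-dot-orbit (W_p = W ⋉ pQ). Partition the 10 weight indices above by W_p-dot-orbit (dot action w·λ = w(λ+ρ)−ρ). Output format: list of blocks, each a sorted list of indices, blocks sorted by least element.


Root system D_4: the 4×4 matrix C matches after relabeling.

Ā_19 reps of the 10 weights (D_4, coords as presented):

  λ_1+ρ ↦ (2, 0, 7, 5) · λ_2+ρ ↦ (1, 2, 0, 5) · λ_3+ρ ↦ (3, 2, 6, 3) · λ_4+ρ ↦ (3, 2, 6, 3) · λ_5+ρ ↦ (3, 2, 6, 3) · λ_6+ρ ↦ (1, 2, 0, 5) · λ_7+ρ ↦ (3, 2, 6, 3) · λ_8+ρ ↦ (3, 2, 6, 3) · λ_9+ρ ↦ (2, 0, 7, 5) · λ_10+ρ ↦ (2, 0, 7, 5)

Linkage partition of the 10 weights (3 classes, p=19):

[[1, 9, 10], [2, 6], [3, 4, 5, 7, 8]]


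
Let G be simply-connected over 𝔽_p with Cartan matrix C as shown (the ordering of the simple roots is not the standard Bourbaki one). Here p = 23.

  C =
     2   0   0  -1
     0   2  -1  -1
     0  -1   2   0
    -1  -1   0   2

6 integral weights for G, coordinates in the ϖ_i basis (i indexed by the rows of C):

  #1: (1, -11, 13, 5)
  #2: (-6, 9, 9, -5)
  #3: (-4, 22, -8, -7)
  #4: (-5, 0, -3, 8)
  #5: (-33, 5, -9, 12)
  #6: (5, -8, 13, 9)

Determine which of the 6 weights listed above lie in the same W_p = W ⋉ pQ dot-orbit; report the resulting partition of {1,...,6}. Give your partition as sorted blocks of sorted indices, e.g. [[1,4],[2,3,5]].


A_4 Cartan matrix, 4 simple roots permuted; ρ=(1,1,1,1).

Alcove-folded reps (p=23, 6 weights, presented ϖ-order):

    λ_1+ρ ↦ (2, 6, 4, 2)
    λ_2+ρ ↦ (4, 1, 10, 5)
    λ_3+ρ ↦ (6, 7, 7, 3)
    λ_4+ρ ↦ (4, 1, 1, 4)
    λ_5+ρ ↦ (2, 6, 4, 2)
    λ_6+ρ ↦ (6, 7, 7, 3)

These 6 weights hit 4 W_23-dot-orbits; sizes (2, 1, 2, 1):

[[1, 5], [2], [3, 6], [4]]


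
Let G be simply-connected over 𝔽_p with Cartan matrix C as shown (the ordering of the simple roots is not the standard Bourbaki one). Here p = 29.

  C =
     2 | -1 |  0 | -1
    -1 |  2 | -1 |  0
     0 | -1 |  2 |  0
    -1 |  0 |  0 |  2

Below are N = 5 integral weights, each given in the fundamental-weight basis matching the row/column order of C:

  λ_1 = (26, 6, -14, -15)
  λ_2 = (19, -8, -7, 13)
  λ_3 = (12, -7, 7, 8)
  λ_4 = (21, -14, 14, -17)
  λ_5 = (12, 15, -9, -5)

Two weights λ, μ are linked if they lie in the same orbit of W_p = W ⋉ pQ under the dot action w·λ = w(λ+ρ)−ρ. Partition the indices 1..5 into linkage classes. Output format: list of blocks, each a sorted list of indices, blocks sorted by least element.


Root system A_4: the 4×4 matrix C matches after relabeling.

Alcove-folded reps (p=29, 5 weights, presented ϖ-order):

  [1] (7, 6, 2, 9) · [2] (7, 6, 2, 9) · [3] (7, 6, 2, 9) · [4] (7, 6, 2, 9) · [5] (9, 8, 8, 4)

Partition of {1..5} into 2 W_29-dot-orbits:

[[1, 2, 3, 4], [5]]


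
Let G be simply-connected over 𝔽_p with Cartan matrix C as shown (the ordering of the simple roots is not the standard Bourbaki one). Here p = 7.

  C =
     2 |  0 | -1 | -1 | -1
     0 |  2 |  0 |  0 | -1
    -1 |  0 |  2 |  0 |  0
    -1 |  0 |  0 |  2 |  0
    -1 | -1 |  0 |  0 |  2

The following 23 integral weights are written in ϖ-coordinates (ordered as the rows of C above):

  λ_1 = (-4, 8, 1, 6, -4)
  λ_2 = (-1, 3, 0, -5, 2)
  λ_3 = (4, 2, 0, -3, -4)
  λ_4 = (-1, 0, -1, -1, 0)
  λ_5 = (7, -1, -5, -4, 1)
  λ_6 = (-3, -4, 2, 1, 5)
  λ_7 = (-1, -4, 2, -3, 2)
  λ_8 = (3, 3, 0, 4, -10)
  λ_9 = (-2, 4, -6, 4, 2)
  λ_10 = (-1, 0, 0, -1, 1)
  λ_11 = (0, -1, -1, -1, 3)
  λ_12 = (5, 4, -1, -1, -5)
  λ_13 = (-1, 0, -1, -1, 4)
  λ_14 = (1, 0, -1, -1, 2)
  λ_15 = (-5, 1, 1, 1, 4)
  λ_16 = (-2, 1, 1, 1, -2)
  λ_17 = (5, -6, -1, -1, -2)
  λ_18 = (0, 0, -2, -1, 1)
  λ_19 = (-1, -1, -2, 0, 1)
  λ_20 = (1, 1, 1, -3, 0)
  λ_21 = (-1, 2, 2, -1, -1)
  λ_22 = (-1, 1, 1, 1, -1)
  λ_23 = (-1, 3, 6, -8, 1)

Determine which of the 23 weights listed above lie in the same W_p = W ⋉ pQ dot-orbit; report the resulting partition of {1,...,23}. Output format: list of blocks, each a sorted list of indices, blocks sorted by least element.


Root system D_5: the 5×5 matrix C matches after relabeling.

W_7-reps of the 23 weights in Ā_7 (same 5-coord order as C):

    1: (0, 0, 1, 2, 1)
    2: (0, 3, 3, 0, 0)
    3: (0, 0, 1, 2, 1)
    4: (0, 1, 0, 0, 1)
    5: (0, 1, 1, 0, 2)
    6: (0, 1, 1, 0, 2)
    7: (0, 1, 1, 0, 2)
    8: (0, 2, 2, 2, 0)
    9: (1, 0, 0, 0, 1)
    10: (0, 1, 1, 0, 2)
    11: (1, 0, 0, 0, 1)
    12: (0, 1, 0, 0, 1)
    13: (0, 1, 0, 0, 1)
    14: (1, 0, 0, 0, 1)
    15: (0, 2, 2, 2, 0)
    16: (1, 0, 0, 0, 1)
    17: (0, 1, 0, 0, 1)
    18: (0, 1, 1, 0, 2)
    19: (1, 0, 0, 0, 1)
    20: (0, 2, 2, 2, 0)
    21: (0, 3, 3, 0, 0)
    22: (0, 2, 2, 2, 0)
    23: (0, 1, 0, 0, 1)

Grouping the 23 weights by Ā_7-representative: 6 linkage classes.

[[1, 3], [2, 21], [4, 12, 13, 17, 23], [5, 6, 7, 10, 18], [8, 15, 20, 22], [9, 11, 14, 16, 19]]


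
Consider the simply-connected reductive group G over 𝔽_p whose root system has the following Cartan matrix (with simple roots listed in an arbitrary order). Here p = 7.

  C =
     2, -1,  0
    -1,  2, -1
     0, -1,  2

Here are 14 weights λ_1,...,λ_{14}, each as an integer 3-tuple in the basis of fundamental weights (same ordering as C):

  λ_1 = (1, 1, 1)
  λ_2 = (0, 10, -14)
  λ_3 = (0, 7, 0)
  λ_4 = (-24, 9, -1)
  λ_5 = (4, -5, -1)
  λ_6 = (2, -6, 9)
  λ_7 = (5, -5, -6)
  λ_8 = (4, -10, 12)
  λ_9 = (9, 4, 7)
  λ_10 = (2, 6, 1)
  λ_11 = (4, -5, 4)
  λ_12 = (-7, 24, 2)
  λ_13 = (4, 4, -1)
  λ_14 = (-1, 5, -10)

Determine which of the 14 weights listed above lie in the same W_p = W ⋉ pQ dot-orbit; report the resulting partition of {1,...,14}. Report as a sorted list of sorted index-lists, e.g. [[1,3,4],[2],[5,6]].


Dynkin diagram of C (from the 4 off-diagonal −1 entries): A_3.

Folding the 14 weights λ_j+ρ into Ā_7 (reps in the given 3-coord order):

    λ_1+ρ ↦ (2, 2, 2)
    λ_2+ρ ↦ (1, 4, 1)
    λ_3+ρ ↦ (1, 4, 1)
    λ_4+ρ ↦ (1, 0, 4)
    λ_5+ρ ↦ (1, 0, 4)
    λ_6+ρ ↦ (1, 2, 2)
    λ_7+ρ ↦ (1, 2, 2)
    λ_8+ρ ↦ (2, 1, 2)
    λ_9+ρ ↦ (1, 4, 1)
    λ_10+ρ ↦ (2, 2, 3)
    λ_11+ρ ↦ (1, 4, 1)
    λ_12+ρ ↦ (1, 0, 4)
    λ_13+ρ ↦ (2, 2, 3)
    λ_14+ρ ↦ (1, 0, 4)

Linkage partition of the 14 weights (6 classes, p=7):

[[1], [2, 3, 9, 11], [4, 5, 12, 14], [6, 7], [8], [10, 13]]


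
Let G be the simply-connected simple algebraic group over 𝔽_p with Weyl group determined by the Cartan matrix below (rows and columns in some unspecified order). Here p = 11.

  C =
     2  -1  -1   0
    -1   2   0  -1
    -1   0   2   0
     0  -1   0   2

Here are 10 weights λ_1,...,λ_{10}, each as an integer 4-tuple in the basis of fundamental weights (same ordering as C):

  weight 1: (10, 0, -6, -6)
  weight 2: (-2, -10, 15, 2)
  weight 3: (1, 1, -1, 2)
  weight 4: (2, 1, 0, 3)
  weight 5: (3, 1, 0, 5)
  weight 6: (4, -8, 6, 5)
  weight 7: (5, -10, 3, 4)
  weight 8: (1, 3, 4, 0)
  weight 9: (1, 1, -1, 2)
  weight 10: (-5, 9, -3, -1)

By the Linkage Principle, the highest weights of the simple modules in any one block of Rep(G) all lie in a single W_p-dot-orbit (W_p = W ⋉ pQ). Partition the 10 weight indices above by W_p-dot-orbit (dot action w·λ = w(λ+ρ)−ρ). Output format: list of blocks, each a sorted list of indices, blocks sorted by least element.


Type A_4, rank 4, |W|=120; reorder rows/cols to standard.

Each λ_j+ρ reduced to Ā_11; 4-tuples below use C's row order:

  λ_1 → (2, 4, 4, 0)
  λ_2 → (3, 2, 1, 4)
  λ_3 → (2, 2, 0, 3)
  λ_4 → (3, 2, 1, 4)
  λ_5 → (3, 2, 1, 4)
  λ_6 → (2, 4, 4, 0)
  λ_7 → (3, 2, 1, 4)
  λ_8 → (2, 4, 4, 0)
  λ_9 → (2, 2, 0, 3)
  λ_10 → (2, 4, 4, 0)

Linkage partition of the 10 weights (3 classes, p=11):

[[1, 6, 8, 10], [2, 4, 5, 7], [3, 9]]


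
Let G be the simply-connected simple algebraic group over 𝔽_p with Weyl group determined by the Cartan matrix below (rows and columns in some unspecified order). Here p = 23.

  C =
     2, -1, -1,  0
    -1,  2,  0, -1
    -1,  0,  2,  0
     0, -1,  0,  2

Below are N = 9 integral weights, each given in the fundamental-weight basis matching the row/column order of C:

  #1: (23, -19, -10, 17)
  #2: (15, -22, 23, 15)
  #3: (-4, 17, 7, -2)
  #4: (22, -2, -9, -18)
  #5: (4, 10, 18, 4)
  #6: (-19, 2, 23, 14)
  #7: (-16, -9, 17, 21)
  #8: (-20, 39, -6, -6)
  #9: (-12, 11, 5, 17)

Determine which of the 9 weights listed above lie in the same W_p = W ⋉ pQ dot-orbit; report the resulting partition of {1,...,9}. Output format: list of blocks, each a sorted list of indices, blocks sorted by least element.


Cartan matrix: type A_4 (|W|=120); un-permuting the 4 rows.

W_23-reps of the 9 weights in Ā_23 (same 4-coord order as C):

  1: (3, 14, 5, 1) · 2: (4, 1, 2, 11) · 3: (3, 14, 5, 1) · 4: (3, 14, 5, 1) · 5: (4, 1, 2, 11) · 6: (3, 14, 5, 1) · 7: (3, 14, 5, 1) · 8: (4, 1, 2, 11) · 9: (4, 1, 2, 11)

2 distinct reps among the 9 weights ⇒ 2 W_23-linkage classes:

[[1, 3, 4, 6, 7], [2, 5, 8, 9]]


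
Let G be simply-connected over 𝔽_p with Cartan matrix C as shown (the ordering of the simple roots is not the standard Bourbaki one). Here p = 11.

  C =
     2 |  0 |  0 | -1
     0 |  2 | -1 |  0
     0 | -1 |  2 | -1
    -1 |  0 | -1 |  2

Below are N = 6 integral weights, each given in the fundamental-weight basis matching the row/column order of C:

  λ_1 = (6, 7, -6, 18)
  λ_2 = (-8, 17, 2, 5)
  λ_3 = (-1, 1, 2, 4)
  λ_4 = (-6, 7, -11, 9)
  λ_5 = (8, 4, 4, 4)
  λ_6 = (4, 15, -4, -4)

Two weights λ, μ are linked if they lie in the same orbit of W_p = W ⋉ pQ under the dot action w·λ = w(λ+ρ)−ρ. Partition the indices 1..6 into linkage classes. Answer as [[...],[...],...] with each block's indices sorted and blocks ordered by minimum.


Type A_4, rank 4, |W|=120; reorder rows/cols to standard.

Alcove-folded reps (p=11, 6 weights, presented ϖ-order):

  [1] (4, 3, 0, 3) · [2] (1, 5, 2, 2) · [3] (0, 2, 3, 5) · [4] (0, 2, 3, 5) · [5] (2, 5, 1, 2) · [6] (2, 5, 1, 2)

The 6 indices split into 4 linkage classes (same alcove rep ⇔ same W_11-dot-orbit):

[[1], [2], [3, 4], [5, 6]]


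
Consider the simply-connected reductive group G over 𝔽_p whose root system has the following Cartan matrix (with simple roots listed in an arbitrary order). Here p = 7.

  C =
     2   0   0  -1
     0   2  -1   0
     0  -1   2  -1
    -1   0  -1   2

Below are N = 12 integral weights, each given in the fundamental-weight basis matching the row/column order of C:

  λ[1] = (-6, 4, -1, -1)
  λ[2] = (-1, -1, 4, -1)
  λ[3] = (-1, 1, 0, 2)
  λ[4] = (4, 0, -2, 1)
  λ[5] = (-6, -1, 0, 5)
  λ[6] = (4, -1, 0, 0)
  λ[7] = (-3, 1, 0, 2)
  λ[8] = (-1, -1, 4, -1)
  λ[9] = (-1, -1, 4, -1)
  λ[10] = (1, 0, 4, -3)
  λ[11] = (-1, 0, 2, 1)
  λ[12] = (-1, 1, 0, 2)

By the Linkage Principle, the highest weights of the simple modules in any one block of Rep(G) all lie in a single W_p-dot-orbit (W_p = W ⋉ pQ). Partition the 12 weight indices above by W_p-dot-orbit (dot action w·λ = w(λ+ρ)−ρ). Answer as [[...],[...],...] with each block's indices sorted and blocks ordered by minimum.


Dynkin diagram of C (from the 6 off-diagonal −1 entries): A_4.

Ā_7 reps of the 12 weights (A_4, coords as presented):

    [1] (0, 0, 5, 0)
    [2] (0, 0, 5, 0)
    [3] (0, 2, 1, 3)
    [4] (5, 0, 1, 1)
    [5] (5, 0, 1, 1)
    [6] (5, 0, 1, 1)
    [7] (2, 2, 1, 1)
    [8] (0, 0, 5, 0)
    [9] (0, 0, 5, 0)
    [10] (0, 1, 3, 2)
    [11] (0, 1, 3, 2)
    [12] (0, 2, 1, 3)

5 distinct reps among the 12 weights ⇒ 5 W_7-linkage classes:

[[1, 2, 8, 9], [3, 12], [4, 5, 6], [7], [10, 11]]
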